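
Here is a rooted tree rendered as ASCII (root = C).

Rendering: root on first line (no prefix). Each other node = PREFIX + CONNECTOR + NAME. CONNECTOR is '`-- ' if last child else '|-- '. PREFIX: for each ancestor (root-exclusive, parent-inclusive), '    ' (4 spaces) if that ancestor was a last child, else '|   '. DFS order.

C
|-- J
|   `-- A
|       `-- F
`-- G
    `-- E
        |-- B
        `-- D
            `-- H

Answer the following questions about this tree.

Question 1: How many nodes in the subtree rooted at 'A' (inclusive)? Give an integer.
Subtree rooted at A contains: A, F
Count = 2

Answer: 2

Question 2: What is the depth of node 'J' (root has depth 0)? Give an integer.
Answer: 1

Derivation:
Path from root to J: C -> J
Depth = number of edges = 1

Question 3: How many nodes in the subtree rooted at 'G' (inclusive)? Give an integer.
Subtree rooted at G contains: B, D, E, G, H
Count = 5

Answer: 5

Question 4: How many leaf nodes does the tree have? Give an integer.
Answer: 3

Derivation:
Leaves (nodes with no children): B, F, H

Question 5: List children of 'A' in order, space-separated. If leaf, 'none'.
Node A's children (from adjacency): F

Answer: F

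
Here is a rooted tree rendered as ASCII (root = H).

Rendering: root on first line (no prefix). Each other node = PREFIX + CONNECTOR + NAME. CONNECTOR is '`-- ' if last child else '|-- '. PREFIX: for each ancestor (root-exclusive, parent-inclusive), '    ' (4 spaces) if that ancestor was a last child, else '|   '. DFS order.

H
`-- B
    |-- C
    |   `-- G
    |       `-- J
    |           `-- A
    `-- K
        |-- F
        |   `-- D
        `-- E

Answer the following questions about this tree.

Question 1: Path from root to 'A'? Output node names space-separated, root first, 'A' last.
Answer: H B C G J A

Derivation:
Walk down from root: H -> B -> C -> G -> J -> A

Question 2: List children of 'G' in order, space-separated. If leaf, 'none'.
Answer: J

Derivation:
Node G's children (from adjacency): J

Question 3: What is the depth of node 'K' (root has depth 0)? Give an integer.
Answer: 2

Derivation:
Path from root to K: H -> B -> K
Depth = number of edges = 2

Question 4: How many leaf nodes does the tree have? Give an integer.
Leaves (nodes with no children): A, D, E

Answer: 3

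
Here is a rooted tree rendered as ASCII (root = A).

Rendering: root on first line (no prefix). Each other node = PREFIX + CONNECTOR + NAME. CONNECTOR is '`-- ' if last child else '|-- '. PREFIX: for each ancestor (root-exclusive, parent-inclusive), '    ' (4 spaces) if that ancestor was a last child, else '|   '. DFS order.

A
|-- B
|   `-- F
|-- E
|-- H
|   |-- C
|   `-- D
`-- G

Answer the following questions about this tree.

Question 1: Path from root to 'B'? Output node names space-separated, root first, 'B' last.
Walk down from root: A -> B

Answer: A B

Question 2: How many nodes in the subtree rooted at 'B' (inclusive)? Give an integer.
Subtree rooted at B contains: B, F
Count = 2

Answer: 2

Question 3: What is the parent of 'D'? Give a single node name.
Answer: H

Derivation:
Scan adjacency: D appears as child of H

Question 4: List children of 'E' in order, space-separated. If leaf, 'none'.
Node E's children (from adjacency): (leaf)

Answer: none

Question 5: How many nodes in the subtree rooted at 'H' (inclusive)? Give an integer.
Answer: 3

Derivation:
Subtree rooted at H contains: C, D, H
Count = 3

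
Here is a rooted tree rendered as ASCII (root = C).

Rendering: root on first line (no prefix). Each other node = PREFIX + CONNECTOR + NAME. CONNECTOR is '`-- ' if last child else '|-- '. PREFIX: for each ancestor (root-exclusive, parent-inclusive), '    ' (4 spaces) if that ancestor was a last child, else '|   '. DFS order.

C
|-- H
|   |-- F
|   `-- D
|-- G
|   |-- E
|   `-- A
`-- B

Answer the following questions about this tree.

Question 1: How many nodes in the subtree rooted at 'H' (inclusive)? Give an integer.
Answer: 3

Derivation:
Subtree rooted at H contains: D, F, H
Count = 3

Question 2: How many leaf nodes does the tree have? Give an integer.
Leaves (nodes with no children): A, B, D, E, F

Answer: 5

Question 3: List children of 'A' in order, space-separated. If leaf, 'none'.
Node A's children (from adjacency): (leaf)

Answer: none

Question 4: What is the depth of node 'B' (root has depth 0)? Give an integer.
Answer: 1

Derivation:
Path from root to B: C -> B
Depth = number of edges = 1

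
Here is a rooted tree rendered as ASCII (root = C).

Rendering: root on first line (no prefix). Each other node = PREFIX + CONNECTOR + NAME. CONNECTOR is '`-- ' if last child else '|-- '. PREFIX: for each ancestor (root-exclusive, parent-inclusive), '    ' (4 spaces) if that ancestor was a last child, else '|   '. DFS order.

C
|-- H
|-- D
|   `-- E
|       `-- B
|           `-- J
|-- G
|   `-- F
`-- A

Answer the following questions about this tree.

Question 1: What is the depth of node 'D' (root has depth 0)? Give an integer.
Path from root to D: C -> D
Depth = number of edges = 1

Answer: 1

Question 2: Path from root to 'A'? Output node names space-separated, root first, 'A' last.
Walk down from root: C -> A

Answer: C A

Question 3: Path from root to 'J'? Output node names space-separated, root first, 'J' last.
Walk down from root: C -> D -> E -> B -> J

Answer: C D E B J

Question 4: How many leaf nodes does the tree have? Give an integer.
Answer: 4

Derivation:
Leaves (nodes with no children): A, F, H, J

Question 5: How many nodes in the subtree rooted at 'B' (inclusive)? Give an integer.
Answer: 2

Derivation:
Subtree rooted at B contains: B, J
Count = 2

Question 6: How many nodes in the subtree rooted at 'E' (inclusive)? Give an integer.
Answer: 3

Derivation:
Subtree rooted at E contains: B, E, J
Count = 3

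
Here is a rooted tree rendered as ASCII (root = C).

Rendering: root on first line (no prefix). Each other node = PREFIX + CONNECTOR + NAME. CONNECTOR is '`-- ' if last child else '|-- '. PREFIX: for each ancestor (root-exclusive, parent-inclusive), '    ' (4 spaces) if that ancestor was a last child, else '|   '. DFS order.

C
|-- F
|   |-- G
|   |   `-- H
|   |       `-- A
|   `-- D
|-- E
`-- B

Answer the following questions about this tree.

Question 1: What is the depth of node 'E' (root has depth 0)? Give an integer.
Path from root to E: C -> E
Depth = number of edges = 1

Answer: 1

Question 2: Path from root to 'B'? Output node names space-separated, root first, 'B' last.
Walk down from root: C -> B

Answer: C B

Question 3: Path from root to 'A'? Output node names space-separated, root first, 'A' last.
Answer: C F G H A

Derivation:
Walk down from root: C -> F -> G -> H -> A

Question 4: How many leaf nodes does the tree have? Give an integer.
Leaves (nodes with no children): A, B, D, E

Answer: 4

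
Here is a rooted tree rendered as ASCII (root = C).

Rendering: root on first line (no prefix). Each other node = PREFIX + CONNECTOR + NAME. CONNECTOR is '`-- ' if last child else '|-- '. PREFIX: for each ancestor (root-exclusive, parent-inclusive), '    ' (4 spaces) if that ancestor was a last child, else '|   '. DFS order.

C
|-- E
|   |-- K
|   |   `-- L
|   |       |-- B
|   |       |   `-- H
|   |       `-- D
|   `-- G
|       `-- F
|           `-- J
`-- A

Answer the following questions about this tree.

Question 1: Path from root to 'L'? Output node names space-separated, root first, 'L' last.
Answer: C E K L

Derivation:
Walk down from root: C -> E -> K -> L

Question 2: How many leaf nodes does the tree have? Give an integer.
Answer: 4

Derivation:
Leaves (nodes with no children): A, D, H, J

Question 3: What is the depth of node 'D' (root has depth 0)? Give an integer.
Answer: 4

Derivation:
Path from root to D: C -> E -> K -> L -> D
Depth = number of edges = 4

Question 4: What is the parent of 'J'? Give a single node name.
Scan adjacency: J appears as child of F

Answer: F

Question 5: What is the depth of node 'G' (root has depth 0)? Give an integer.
Path from root to G: C -> E -> G
Depth = number of edges = 2

Answer: 2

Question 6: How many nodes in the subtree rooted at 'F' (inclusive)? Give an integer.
Answer: 2

Derivation:
Subtree rooted at F contains: F, J
Count = 2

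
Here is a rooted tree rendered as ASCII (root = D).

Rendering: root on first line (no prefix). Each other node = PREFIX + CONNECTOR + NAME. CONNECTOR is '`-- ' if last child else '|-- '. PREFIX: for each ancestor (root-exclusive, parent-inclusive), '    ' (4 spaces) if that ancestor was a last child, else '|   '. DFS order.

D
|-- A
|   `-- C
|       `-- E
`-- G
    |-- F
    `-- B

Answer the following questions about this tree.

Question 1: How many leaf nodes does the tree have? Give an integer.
Leaves (nodes with no children): B, E, F

Answer: 3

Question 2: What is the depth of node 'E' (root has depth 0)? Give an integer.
Path from root to E: D -> A -> C -> E
Depth = number of edges = 3

Answer: 3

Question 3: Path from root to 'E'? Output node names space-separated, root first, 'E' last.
Walk down from root: D -> A -> C -> E

Answer: D A C E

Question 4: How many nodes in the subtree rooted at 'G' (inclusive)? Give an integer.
Subtree rooted at G contains: B, F, G
Count = 3

Answer: 3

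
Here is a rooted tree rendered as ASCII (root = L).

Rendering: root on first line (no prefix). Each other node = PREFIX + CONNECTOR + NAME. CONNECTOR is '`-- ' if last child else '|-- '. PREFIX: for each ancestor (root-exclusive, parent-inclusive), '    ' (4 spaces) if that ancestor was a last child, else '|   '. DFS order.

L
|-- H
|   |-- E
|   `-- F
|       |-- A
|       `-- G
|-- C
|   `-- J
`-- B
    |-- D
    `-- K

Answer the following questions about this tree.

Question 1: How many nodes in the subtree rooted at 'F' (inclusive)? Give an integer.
Answer: 3

Derivation:
Subtree rooted at F contains: A, F, G
Count = 3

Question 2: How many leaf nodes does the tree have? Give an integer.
Answer: 6

Derivation:
Leaves (nodes with no children): A, D, E, G, J, K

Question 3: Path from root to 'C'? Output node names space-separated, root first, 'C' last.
Answer: L C

Derivation:
Walk down from root: L -> C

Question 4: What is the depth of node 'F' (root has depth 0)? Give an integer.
Path from root to F: L -> H -> F
Depth = number of edges = 2

Answer: 2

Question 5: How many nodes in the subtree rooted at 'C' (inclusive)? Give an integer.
Subtree rooted at C contains: C, J
Count = 2

Answer: 2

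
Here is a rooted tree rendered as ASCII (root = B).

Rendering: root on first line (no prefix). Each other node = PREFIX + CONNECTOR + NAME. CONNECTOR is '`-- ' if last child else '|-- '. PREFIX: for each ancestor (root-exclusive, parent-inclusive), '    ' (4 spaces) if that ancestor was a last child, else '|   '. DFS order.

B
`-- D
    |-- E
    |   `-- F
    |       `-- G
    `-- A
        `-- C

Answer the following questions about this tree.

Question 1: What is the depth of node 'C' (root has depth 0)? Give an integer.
Answer: 3

Derivation:
Path from root to C: B -> D -> A -> C
Depth = number of edges = 3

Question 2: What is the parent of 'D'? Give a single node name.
Scan adjacency: D appears as child of B

Answer: B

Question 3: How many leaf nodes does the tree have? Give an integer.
Leaves (nodes with no children): C, G

Answer: 2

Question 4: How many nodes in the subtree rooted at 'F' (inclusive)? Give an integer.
Subtree rooted at F contains: F, G
Count = 2

Answer: 2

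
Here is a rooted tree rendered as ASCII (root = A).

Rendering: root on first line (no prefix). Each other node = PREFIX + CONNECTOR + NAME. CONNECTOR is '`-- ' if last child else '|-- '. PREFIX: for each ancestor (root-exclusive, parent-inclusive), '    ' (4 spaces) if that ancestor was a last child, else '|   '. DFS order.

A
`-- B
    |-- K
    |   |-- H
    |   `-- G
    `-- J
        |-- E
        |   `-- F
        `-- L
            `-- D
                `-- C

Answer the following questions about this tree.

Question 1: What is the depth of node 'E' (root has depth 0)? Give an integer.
Answer: 3

Derivation:
Path from root to E: A -> B -> J -> E
Depth = number of edges = 3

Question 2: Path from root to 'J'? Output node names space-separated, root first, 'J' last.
Walk down from root: A -> B -> J

Answer: A B J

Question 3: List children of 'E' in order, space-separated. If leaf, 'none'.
Answer: F

Derivation:
Node E's children (from adjacency): F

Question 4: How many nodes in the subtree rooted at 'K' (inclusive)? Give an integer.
Subtree rooted at K contains: G, H, K
Count = 3

Answer: 3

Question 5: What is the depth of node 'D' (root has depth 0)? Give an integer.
Path from root to D: A -> B -> J -> L -> D
Depth = number of edges = 4

Answer: 4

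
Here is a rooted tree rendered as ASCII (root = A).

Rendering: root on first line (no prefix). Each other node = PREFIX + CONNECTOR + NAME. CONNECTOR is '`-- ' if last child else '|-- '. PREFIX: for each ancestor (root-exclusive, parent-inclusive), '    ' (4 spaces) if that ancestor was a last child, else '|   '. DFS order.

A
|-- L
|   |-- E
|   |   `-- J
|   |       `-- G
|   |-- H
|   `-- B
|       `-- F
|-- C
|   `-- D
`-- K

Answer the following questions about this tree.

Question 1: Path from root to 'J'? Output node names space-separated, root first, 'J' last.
Answer: A L E J

Derivation:
Walk down from root: A -> L -> E -> J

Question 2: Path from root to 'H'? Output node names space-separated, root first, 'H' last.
Walk down from root: A -> L -> H

Answer: A L H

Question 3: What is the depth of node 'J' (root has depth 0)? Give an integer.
Answer: 3

Derivation:
Path from root to J: A -> L -> E -> J
Depth = number of edges = 3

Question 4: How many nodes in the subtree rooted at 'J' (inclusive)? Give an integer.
Answer: 2

Derivation:
Subtree rooted at J contains: G, J
Count = 2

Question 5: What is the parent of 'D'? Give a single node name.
Answer: C

Derivation:
Scan adjacency: D appears as child of C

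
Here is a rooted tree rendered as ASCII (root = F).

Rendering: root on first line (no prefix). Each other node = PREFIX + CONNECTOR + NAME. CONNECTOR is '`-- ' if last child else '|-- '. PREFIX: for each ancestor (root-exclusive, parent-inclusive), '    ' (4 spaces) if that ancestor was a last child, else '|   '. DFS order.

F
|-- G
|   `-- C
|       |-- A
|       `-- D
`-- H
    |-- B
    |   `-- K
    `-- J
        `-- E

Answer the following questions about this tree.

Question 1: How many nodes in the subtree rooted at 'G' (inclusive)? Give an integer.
Answer: 4

Derivation:
Subtree rooted at G contains: A, C, D, G
Count = 4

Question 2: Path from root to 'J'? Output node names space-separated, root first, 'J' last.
Walk down from root: F -> H -> J

Answer: F H J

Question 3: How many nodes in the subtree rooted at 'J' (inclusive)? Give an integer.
Subtree rooted at J contains: E, J
Count = 2

Answer: 2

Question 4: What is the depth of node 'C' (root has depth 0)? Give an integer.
Path from root to C: F -> G -> C
Depth = number of edges = 2

Answer: 2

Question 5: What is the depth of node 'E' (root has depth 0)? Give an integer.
Path from root to E: F -> H -> J -> E
Depth = number of edges = 3

Answer: 3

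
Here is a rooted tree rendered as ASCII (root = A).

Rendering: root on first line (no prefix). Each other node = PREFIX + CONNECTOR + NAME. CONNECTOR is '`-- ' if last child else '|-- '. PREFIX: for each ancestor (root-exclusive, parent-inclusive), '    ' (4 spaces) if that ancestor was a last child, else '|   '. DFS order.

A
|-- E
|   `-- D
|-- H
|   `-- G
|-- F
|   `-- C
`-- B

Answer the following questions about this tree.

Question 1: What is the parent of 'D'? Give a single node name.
Answer: E

Derivation:
Scan adjacency: D appears as child of E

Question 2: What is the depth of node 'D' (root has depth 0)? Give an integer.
Path from root to D: A -> E -> D
Depth = number of edges = 2

Answer: 2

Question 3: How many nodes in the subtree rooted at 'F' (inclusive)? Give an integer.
Answer: 2

Derivation:
Subtree rooted at F contains: C, F
Count = 2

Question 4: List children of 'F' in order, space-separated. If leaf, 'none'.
Node F's children (from adjacency): C

Answer: C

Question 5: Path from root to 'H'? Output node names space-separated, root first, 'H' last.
Answer: A H

Derivation:
Walk down from root: A -> H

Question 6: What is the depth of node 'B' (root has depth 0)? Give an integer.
Answer: 1

Derivation:
Path from root to B: A -> B
Depth = number of edges = 1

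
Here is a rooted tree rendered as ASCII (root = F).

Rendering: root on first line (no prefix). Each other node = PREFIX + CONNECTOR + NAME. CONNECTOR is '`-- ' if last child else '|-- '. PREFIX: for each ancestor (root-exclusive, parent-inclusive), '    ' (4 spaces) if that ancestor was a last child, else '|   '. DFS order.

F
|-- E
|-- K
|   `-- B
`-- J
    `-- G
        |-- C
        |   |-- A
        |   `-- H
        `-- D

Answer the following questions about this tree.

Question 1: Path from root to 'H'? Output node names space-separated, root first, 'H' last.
Walk down from root: F -> J -> G -> C -> H

Answer: F J G C H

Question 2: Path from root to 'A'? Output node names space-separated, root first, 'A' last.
Answer: F J G C A

Derivation:
Walk down from root: F -> J -> G -> C -> A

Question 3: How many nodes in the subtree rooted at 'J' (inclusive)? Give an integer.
Answer: 6

Derivation:
Subtree rooted at J contains: A, C, D, G, H, J
Count = 6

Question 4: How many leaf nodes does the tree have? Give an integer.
Answer: 5

Derivation:
Leaves (nodes with no children): A, B, D, E, H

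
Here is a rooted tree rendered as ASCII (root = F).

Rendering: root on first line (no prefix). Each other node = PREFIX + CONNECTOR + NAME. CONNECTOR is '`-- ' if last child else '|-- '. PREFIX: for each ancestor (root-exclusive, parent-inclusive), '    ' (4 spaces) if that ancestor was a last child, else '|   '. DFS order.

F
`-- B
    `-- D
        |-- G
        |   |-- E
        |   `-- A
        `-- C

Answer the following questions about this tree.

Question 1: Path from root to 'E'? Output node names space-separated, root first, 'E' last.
Answer: F B D G E

Derivation:
Walk down from root: F -> B -> D -> G -> E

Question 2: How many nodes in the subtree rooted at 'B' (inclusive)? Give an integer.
Answer: 6

Derivation:
Subtree rooted at B contains: A, B, C, D, E, G
Count = 6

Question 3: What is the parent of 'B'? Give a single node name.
Scan adjacency: B appears as child of F

Answer: F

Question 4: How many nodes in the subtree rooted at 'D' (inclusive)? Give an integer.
Subtree rooted at D contains: A, C, D, E, G
Count = 5

Answer: 5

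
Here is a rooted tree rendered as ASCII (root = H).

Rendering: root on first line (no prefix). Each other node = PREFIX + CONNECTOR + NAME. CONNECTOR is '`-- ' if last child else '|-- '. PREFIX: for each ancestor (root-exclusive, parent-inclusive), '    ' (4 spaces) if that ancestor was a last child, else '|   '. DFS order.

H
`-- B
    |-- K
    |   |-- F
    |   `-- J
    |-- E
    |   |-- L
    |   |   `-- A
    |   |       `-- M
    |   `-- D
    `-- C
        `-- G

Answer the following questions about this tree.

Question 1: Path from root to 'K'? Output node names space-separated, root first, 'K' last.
Answer: H B K

Derivation:
Walk down from root: H -> B -> K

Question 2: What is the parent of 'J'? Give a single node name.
Scan adjacency: J appears as child of K

Answer: K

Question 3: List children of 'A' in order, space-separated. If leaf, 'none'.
Node A's children (from adjacency): M

Answer: M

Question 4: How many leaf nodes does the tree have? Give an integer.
Answer: 5

Derivation:
Leaves (nodes with no children): D, F, G, J, M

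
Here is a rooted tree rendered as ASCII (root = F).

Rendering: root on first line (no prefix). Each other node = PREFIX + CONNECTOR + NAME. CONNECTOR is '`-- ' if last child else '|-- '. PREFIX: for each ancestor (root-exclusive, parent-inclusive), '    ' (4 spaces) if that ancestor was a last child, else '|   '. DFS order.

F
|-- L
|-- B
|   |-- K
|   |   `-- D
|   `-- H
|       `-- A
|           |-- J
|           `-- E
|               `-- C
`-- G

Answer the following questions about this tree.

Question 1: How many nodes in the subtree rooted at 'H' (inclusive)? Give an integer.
Answer: 5

Derivation:
Subtree rooted at H contains: A, C, E, H, J
Count = 5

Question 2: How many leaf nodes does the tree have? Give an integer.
Answer: 5

Derivation:
Leaves (nodes with no children): C, D, G, J, L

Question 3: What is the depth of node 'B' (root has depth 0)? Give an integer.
Answer: 1

Derivation:
Path from root to B: F -> B
Depth = number of edges = 1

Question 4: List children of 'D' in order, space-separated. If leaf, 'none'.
Node D's children (from adjacency): (leaf)

Answer: none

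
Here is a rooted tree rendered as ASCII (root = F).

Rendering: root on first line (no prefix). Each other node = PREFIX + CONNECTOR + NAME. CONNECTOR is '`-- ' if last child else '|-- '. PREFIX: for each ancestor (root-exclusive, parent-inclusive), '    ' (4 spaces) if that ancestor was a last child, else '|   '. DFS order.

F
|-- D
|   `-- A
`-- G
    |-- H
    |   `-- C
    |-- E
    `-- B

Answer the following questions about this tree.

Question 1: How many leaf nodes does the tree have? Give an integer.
Answer: 4

Derivation:
Leaves (nodes with no children): A, B, C, E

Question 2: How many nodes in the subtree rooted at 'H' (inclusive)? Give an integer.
Answer: 2

Derivation:
Subtree rooted at H contains: C, H
Count = 2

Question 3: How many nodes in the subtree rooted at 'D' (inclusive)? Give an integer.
Answer: 2

Derivation:
Subtree rooted at D contains: A, D
Count = 2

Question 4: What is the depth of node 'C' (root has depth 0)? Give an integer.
Answer: 3

Derivation:
Path from root to C: F -> G -> H -> C
Depth = number of edges = 3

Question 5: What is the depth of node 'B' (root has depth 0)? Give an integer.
Path from root to B: F -> G -> B
Depth = number of edges = 2

Answer: 2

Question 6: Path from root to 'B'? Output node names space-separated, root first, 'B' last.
Answer: F G B

Derivation:
Walk down from root: F -> G -> B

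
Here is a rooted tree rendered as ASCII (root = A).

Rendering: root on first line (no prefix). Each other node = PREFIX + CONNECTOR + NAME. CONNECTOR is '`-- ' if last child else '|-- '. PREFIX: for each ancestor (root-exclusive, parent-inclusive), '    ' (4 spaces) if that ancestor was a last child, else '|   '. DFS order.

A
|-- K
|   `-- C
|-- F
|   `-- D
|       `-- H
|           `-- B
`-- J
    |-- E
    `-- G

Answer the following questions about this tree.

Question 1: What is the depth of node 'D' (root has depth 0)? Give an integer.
Answer: 2

Derivation:
Path from root to D: A -> F -> D
Depth = number of edges = 2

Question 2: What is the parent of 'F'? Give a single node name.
Answer: A

Derivation:
Scan adjacency: F appears as child of A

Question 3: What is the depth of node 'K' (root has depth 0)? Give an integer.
Answer: 1

Derivation:
Path from root to K: A -> K
Depth = number of edges = 1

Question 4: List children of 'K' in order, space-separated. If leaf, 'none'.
Answer: C

Derivation:
Node K's children (from adjacency): C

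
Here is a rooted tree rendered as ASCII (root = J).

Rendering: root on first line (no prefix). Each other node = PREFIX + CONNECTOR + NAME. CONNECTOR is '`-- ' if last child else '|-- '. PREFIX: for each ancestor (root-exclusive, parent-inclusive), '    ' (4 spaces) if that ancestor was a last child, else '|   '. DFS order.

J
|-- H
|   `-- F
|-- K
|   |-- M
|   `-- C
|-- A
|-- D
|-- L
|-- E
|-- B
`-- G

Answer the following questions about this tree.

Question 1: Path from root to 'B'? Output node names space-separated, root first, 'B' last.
Answer: J B

Derivation:
Walk down from root: J -> B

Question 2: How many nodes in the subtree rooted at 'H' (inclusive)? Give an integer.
Subtree rooted at H contains: F, H
Count = 2

Answer: 2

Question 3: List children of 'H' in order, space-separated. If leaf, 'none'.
Node H's children (from adjacency): F

Answer: F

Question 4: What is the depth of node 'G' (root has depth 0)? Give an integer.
Path from root to G: J -> G
Depth = number of edges = 1

Answer: 1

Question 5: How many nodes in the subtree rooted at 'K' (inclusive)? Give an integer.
Answer: 3

Derivation:
Subtree rooted at K contains: C, K, M
Count = 3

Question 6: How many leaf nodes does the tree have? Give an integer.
Leaves (nodes with no children): A, B, C, D, E, F, G, L, M

Answer: 9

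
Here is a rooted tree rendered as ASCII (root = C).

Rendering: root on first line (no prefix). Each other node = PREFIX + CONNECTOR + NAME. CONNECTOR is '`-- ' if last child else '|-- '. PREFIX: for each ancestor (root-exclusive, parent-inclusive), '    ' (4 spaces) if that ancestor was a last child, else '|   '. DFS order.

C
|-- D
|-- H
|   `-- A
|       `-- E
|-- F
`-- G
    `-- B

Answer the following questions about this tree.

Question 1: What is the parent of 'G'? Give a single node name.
Scan adjacency: G appears as child of C

Answer: C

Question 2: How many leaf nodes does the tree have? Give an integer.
Answer: 4

Derivation:
Leaves (nodes with no children): B, D, E, F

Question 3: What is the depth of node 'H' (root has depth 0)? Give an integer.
Path from root to H: C -> H
Depth = number of edges = 1

Answer: 1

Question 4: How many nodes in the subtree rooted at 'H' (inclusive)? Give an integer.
Answer: 3

Derivation:
Subtree rooted at H contains: A, E, H
Count = 3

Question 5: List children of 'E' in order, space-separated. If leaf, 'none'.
Node E's children (from adjacency): (leaf)

Answer: none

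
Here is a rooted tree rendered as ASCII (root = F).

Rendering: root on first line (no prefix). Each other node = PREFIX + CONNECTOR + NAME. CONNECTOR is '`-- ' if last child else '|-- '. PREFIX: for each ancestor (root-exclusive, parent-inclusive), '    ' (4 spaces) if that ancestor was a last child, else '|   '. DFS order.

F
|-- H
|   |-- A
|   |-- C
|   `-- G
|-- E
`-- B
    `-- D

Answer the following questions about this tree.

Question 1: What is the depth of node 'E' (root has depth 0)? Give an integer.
Answer: 1

Derivation:
Path from root to E: F -> E
Depth = number of edges = 1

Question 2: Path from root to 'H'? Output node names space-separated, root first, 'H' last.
Answer: F H

Derivation:
Walk down from root: F -> H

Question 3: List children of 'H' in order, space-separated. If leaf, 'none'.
Answer: A C G

Derivation:
Node H's children (from adjacency): A, C, G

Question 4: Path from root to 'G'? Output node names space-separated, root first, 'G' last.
Answer: F H G

Derivation:
Walk down from root: F -> H -> G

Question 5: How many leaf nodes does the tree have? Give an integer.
Answer: 5

Derivation:
Leaves (nodes with no children): A, C, D, E, G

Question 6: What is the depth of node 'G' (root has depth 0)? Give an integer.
Answer: 2

Derivation:
Path from root to G: F -> H -> G
Depth = number of edges = 2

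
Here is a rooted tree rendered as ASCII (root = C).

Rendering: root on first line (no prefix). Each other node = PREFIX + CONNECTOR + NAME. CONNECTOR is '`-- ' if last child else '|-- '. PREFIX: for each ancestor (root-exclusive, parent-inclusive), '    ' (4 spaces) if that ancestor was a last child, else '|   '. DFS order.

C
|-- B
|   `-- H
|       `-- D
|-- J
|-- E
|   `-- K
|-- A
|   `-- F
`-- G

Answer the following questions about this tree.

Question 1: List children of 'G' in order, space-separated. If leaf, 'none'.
Node G's children (from adjacency): (leaf)

Answer: none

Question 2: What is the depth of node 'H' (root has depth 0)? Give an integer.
Answer: 2

Derivation:
Path from root to H: C -> B -> H
Depth = number of edges = 2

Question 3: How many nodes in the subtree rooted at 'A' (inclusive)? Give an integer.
Answer: 2

Derivation:
Subtree rooted at A contains: A, F
Count = 2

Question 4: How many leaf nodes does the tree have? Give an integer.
Leaves (nodes with no children): D, F, G, J, K

Answer: 5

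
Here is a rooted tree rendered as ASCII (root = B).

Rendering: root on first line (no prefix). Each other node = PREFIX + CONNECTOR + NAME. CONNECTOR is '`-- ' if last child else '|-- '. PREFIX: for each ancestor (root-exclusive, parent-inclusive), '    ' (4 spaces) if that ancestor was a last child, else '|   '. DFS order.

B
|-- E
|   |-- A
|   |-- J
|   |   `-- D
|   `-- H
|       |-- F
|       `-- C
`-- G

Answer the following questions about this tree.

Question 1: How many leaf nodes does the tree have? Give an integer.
Leaves (nodes with no children): A, C, D, F, G

Answer: 5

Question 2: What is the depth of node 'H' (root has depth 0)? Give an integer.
Answer: 2

Derivation:
Path from root to H: B -> E -> H
Depth = number of edges = 2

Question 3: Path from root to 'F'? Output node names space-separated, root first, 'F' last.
Walk down from root: B -> E -> H -> F

Answer: B E H F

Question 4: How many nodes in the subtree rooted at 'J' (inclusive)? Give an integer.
Subtree rooted at J contains: D, J
Count = 2

Answer: 2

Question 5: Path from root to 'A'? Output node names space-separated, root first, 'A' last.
Walk down from root: B -> E -> A

Answer: B E A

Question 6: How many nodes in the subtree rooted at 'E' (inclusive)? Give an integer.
Answer: 7

Derivation:
Subtree rooted at E contains: A, C, D, E, F, H, J
Count = 7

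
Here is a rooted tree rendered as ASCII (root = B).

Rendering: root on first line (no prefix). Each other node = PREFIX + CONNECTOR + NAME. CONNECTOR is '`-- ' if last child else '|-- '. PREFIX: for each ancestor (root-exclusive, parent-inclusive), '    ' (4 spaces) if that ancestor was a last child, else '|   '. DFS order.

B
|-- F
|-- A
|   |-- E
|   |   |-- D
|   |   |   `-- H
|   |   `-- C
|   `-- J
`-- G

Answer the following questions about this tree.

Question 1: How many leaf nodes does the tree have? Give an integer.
Leaves (nodes with no children): C, F, G, H, J

Answer: 5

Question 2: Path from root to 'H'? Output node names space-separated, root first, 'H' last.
Walk down from root: B -> A -> E -> D -> H

Answer: B A E D H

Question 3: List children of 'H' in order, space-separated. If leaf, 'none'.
Node H's children (from adjacency): (leaf)

Answer: none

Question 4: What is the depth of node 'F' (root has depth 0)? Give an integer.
Answer: 1

Derivation:
Path from root to F: B -> F
Depth = number of edges = 1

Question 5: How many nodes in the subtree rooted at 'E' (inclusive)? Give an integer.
Subtree rooted at E contains: C, D, E, H
Count = 4

Answer: 4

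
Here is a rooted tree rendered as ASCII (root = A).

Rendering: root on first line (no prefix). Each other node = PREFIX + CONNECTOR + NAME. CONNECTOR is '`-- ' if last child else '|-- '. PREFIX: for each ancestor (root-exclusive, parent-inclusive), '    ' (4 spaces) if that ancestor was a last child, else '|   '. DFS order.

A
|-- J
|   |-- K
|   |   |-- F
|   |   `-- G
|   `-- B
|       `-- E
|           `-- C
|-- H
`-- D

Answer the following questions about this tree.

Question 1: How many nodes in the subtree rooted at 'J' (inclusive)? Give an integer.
Answer: 7

Derivation:
Subtree rooted at J contains: B, C, E, F, G, J, K
Count = 7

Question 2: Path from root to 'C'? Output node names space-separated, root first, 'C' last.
Walk down from root: A -> J -> B -> E -> C

Answer: A J B E C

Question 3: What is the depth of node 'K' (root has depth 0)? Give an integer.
Path from root to K: A -> J -> K
Depth = number of edges = 2

Answer: 2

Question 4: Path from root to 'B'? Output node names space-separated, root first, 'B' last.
Walk down from root: A -> J -> B

Answer: A J B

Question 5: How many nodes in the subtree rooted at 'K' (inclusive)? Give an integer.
Answer: 3

Derivation:
Subtree rooted at K contains: F, G, K
Count = 3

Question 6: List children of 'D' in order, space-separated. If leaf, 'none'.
Answer: none

Derivation:
Node D's children (from adjacency): (leaf)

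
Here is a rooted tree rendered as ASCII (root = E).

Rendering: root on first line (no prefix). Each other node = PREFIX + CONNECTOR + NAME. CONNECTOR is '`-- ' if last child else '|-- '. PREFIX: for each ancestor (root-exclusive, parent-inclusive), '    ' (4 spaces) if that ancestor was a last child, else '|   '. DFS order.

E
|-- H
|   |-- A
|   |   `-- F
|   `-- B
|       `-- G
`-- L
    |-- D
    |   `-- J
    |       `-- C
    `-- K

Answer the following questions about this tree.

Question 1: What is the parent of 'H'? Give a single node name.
Answer: E

Derivation:
Scan adjacency: H appears as child of E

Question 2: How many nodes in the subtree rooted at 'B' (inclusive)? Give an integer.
Subtree rooted at B contains: B, G
Count = 2

Answer: 2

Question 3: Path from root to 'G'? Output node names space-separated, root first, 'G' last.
Answer: E H B G

Derivation:
Walk down from root: E -> H -> B -> G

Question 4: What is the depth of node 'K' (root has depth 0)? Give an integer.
Answer: 2

Derivation:
Path from root to K: E -> L -> K
Depth = number of edges = 2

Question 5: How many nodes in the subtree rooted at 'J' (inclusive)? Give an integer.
Answer: 2

Derivation:
Subtree rooted at J contains: C, J
Count = 2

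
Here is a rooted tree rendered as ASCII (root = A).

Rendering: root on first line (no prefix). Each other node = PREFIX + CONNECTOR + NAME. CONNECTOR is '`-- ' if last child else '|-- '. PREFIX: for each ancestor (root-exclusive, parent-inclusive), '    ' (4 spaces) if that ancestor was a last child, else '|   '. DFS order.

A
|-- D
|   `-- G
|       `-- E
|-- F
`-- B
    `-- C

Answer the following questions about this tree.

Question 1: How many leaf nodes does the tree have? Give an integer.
Leaves (nodes with no children): C, E, F

Answer: 3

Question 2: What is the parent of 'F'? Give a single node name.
Answer: A

Derivation:
Scan adjacency: F appears as child of A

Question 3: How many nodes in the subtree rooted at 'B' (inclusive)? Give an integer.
Answer: 2

Derivation:
Subtree rooted at B contains: B, C
Count = 2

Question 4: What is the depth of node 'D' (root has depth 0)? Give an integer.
Answer: 1

Derivation:
Path from root to D: A -> D
Depth = number of edges = 1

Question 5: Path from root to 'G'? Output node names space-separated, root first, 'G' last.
Answer: A D G

Derivation:
Walk down from root: A -> D -> G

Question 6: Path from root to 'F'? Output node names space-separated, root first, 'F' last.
Answer: A F

Derivation:
Walk down from root: A -> F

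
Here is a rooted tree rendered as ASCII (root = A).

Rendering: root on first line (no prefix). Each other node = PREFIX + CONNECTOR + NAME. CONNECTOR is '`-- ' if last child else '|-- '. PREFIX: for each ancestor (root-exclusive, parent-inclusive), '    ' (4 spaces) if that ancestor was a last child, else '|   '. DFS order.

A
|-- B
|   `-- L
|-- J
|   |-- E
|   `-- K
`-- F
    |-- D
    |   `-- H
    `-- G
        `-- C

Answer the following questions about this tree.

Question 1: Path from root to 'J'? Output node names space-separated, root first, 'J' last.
Answer: A J

Derivation:
Walk down from root: A -> J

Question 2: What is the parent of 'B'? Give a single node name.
Answer: A

Derivation:
Scan adjacency: B appears as child of A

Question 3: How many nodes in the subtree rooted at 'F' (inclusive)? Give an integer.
Subtree rooted at F contains: C, D, F, G, H
Count = 5

Answer: 5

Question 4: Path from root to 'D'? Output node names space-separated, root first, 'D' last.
Walk down from root: A -> F -> D

Answer: A F D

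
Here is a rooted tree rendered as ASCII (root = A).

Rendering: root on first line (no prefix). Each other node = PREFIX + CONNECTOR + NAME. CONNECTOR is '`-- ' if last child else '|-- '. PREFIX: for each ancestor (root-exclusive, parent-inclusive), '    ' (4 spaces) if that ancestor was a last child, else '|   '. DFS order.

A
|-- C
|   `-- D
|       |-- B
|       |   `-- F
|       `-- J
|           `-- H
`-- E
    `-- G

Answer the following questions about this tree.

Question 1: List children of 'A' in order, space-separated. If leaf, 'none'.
Node A's children (from adjacency): C, E

Answer: C E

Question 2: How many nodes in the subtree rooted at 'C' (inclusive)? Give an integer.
Answer: 6

Derivation:
Subtree rooted at C contains: B, C, D, F, H, J
Count = 6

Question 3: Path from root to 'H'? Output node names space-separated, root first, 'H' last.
Walk down from root: A -> C -> D -> J -> H

Answer: A C D J H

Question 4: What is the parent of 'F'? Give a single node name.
Answer: B

Derivation:
Scan adjacency: F appears as child of B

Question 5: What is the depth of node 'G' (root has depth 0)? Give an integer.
Answer: 2

Derivation:
Path from root to G: A -> E -> G
Depth = number of edges = 2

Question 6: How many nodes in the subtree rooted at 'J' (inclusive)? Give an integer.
Subtree rooted at J contains: H, J
Count = 2

Answer: 2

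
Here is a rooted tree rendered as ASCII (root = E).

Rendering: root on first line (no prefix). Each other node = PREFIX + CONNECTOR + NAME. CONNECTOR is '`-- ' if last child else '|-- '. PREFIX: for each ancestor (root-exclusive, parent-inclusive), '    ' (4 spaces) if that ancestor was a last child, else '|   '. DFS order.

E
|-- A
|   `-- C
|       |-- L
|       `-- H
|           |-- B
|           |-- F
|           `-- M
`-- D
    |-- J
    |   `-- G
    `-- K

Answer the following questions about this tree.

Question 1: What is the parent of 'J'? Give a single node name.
Scan adjacency: J appears as child of D

Answer: D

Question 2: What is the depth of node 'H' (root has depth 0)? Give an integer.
Answer: 3

Derivation:
Path from root to H: E -> A -> C -> H
Depth = number of edges = 3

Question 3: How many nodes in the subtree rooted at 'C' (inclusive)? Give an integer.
Answer: 6

Derivation:
Subtree rooted at C contains: B, C, F, H, L, M
Count = 6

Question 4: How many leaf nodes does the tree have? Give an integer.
Leaves (nodes with no children): B, F, G, K, L, M

Answer: 6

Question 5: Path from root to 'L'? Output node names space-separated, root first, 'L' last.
Answer: E A C L

Derivation:
Walk down from root: E -> A -> C -> L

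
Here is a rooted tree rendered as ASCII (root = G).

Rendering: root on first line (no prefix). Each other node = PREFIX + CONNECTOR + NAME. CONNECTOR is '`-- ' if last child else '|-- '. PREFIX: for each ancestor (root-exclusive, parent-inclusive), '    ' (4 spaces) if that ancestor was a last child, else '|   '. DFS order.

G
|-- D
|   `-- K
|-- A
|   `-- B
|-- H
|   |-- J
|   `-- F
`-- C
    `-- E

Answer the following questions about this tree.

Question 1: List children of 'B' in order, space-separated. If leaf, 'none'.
Answer: none

Derivation:
Node B's children (from adjacency): (leaf)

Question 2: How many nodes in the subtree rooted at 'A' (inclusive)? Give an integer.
Answer: 2

Derivation:
Subtree rooted at A contains: A, B
Count = 2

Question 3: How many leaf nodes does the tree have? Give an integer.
Answer: 5

Derivation:
Leaves (nodes with no children): B, E, F, J, K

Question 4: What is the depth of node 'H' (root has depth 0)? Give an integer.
Path from root to H: G -> H
Depth = number of edges = 1

Answer: 1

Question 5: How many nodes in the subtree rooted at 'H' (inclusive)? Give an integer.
Subtree rooted at H contains: F, H, J
Count = 3

Answer: 3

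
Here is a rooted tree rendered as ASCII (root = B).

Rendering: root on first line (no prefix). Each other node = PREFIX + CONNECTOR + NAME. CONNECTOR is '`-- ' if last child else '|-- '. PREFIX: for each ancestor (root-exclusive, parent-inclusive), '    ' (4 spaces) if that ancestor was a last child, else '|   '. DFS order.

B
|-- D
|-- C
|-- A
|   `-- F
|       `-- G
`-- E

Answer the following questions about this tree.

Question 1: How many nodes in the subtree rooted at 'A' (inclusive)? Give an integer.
Answer: 3

Derivation:
Subtree rooted at A contains: A, F, G
Count = 3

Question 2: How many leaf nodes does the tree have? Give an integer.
Leaves (nodes with no children): C, D, E, G

Answer: 4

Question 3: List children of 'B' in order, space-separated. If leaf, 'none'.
Answer: D C A E

Derivation:
Node B's children (from adjacency): D, C, A, E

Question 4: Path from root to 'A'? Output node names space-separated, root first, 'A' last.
Answer: B A

Derivation:
Walk down from root: B -> A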